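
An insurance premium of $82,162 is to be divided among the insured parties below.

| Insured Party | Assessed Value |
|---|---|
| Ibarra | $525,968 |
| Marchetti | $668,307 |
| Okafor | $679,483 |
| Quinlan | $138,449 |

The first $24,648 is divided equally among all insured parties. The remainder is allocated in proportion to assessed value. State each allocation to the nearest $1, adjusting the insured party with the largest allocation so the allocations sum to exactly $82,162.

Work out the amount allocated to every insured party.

Equal tier: $24,648 ÷ 4 = $6,162 apiece.
Remainder $57,514 by assessed value (total 2,012,207): Ibarra 15,033.505 → $15,034; Marchetti 19,101.92 → $19,102; Okafor 19,421.35 → $19,421; Quinlan 3,957.22 → $3,957.
Totals: Ibarra $6,162 + $15,034 = $21,196; Marchetti $6,162 + $19,102 = $25,264; Okafor $6,162 + $19,421 = $25,583; Quinlan $6,162 + $3,957 = $10,119.

Ibarra: $21,196; Marchetti: $25,264; Okafor: $25,583; Quinlan: $10,119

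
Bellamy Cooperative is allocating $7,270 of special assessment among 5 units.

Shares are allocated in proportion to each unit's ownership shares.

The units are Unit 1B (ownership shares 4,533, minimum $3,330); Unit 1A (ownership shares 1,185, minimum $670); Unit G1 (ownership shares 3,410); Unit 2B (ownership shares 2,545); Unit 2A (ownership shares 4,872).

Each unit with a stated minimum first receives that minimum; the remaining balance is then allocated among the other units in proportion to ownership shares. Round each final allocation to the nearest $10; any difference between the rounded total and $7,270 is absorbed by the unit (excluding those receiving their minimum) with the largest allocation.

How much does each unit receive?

Unit 1B: $3,330 · Unit 1A: $670 · Unit G1: $1,030 · Unit 2B: $770 · Unit 2A: $1,470

Guaranteed amounts: Unit 1B $3,330; Unit 1A $670. Residual $3,270.
Residual split over remaining ownership shares 10,827: Unit G1 1,029.90 → $1,030; Unit 2B 768.65 → $770; Unit 2A 1,471.45 → $1,470.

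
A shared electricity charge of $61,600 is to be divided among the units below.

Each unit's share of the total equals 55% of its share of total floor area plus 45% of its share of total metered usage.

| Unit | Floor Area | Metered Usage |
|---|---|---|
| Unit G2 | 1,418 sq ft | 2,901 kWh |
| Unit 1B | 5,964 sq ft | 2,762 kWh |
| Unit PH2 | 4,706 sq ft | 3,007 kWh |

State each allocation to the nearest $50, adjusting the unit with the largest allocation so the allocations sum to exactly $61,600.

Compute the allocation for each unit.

Floor area total 12,088; metered usage total 8,670.
Blended shares (55% floor area + 45% metered usage): Unit G2 0.2151; Unit 1B 0.4147; Unit PH2 0.3702.
Unrounded shares: Unit G2 13,249.51; Unit 1B 25,546.53; Unit PH2 22,803.96.
At nearest $50: Unit G2 $13,250; Unit 1B $25,550; Unit PH2 $22,800. Sum = $61,600.
No rounding difference to absorb.

Unit G2: $13,250; Unit 1B: $25,550; Unit PH2: $22,800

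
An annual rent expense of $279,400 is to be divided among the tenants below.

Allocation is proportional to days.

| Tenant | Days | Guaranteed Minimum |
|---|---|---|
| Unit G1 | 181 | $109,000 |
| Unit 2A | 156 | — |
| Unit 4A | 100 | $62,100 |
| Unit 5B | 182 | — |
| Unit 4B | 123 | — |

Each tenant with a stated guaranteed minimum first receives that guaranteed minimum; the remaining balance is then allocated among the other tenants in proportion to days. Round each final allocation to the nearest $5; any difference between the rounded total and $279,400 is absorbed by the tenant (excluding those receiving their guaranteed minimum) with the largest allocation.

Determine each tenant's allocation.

Minimums first: Unit G1 $109,000; Unit 4A $62,100. Residual $108,300.
Residual split over remaining days 461: Unit 2A 36,648.16 → $36,650; Unit 5B 42,756.18 → $42,755; Unit 4B 28,895.66 → $28,895.

Unit G1: $109,000 | Unit 2A: $36,650 | Unit 4A: $62,100 | Unit 5B: $42,755 | Unit 4B: $28,895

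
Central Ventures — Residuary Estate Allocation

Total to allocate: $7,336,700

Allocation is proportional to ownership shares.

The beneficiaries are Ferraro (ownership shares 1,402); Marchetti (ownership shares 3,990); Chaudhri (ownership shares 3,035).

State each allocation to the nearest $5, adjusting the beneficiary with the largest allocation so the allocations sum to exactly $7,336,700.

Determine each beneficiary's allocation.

Total ownership shares = 8,427.
Proportional shares: Ferraro 1,402/8,427 × $7,336,700 = 1,220,606.79; Marchetti 3,990/8,427 × $7,336,700 = 3,473,766.82; Chaudhri 3,035/8,427 × $7,336,700 = 2,642,326.39.
At nearest $5: Ferraro $1,220,605; Marchetti $3,473,765; Chaudhri $2,642,325. Sum = $7,336,695.
Difference $7,336,700 − $7,336,695 = +$5 applied to largest allocation (Marchetti): Marchetti becomes $3,473,770.

Ferraro: $1,220,605 · Marchetti: $3,473,770 · Chaudhri: $2,642,325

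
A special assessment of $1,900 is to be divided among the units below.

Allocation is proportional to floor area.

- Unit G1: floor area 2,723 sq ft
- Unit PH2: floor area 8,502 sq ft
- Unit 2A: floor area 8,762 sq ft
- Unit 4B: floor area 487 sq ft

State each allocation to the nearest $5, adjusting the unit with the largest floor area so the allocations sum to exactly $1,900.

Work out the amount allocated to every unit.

Floor area total: 2,723 + 8,502 + 8,762 + 487 = 20,474.
Pro-rata amounts: Unit G1 252.70; Unit PH2 788.99; Unit 2A 813.12; Unit 4B 45.19.
Rounded to nearest $5: Unit G1 $255; Unit PH2 $790; Unit 2A $815; Unit 4B $45. Sum = $1,905.
Difference $1,900 − $1,905 = −$5 applied to largest floor area (Unit 2A): Unit 2A becomes $810.

Unit G1: $255 · Unit PH2: $790 · Unit 2A: $810 · Unit 4B: $45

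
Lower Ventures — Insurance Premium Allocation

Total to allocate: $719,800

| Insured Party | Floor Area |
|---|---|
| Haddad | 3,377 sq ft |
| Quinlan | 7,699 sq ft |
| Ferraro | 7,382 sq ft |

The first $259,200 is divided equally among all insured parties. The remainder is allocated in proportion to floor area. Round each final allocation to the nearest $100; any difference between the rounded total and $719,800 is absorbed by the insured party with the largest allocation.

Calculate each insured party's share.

First tranche $259,200 split equally: $86,400 each.
Remainder $460,600 by floor area (total 18,458): Haddad 84,269.49 → $84,300; Quinlan 192,120.46 → $192,100; Ferraro 184,210.06 → $184,200.
Totals: Haddad $86,400 + $84,300 = $170,700; Quinlan $86,400 + $192,100 = $278,500; Ferraro $86,400 + $184,200 = $270,600.

Haddad: $170,700 | Quinlan: $278,500 | Ferraro: $270,600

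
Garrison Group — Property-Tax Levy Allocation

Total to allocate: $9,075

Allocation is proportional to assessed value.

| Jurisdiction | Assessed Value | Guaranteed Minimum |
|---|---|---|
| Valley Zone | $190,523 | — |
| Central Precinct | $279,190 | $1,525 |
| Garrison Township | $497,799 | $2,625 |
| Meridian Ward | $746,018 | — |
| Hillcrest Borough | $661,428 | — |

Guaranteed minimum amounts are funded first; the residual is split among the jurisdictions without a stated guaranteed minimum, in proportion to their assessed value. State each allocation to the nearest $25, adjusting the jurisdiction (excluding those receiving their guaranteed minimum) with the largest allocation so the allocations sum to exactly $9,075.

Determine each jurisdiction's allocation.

Guaranteed amounts: Central Precinct $1,525; Garrison Township $2,625. Residual $4,925.
Residual split over remaining assessed value 1,597,969: Valley Zone 587.20 → $575; Meridian Ward 2,299.26 → $2,300; Hillcrest Borough 2,038.55 → $2,050.

Valley Zone: $575 | Central Precinct: $1,525 | Garrison Township: $2,625 | Meridian Ward: $2,300 | Hillcrest Borough: $2,050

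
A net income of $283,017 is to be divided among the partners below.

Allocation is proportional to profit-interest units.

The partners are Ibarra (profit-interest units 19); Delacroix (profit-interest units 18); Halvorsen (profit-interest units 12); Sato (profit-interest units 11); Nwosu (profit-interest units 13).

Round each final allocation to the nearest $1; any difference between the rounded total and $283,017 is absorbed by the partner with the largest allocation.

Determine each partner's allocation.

Ibarra: $73,663 | Delacroix: $69,785 | Halvorsen: $46,523 | Sato: $42,646 | Nwosu: $50,400

Sum of profit-interest units: 73.
Raw shares: Ibarra 19/73 × $283,017 = 73,661.96; Delacroix 18/73 × $283,017 = 69,785.01; Halvorsen 12/73 × $283,017 = 46,523.34; Sato 11/73 × $283,017 = 42,646.40; Nwosu 13/73 × $283,017 = 50,400.29.
At nearest $1: Ibarra $73,662; Delacroix $69,785; Halvorsen $46,523; Sato $42,646; Nwosu $50,400. Sum = $283,016.
Difference $283,017 − $283,016 = +$1 applied to largest allocation (Ibarra): Ibarra becomes $73,663.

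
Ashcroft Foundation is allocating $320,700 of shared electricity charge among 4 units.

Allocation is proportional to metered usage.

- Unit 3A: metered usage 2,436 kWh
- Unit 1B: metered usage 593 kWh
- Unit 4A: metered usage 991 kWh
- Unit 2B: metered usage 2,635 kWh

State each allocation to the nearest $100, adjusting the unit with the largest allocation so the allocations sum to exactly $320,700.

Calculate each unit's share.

Unit 3A: $117,400 · Unit 1B: $28,600 · Unit 4A: $47,800 · Unit 2B: $126,900

Sum of metered usage: 6,655.
Pro-rata amounts: Unit 3A 2,436/6,655 × $320,700 = 117,389.21; Unit 1B 593/6,655 × $320,700 = 28,576.27; Unit 4A 991/6,655 × $320,700 = 47,755.63; Unit 2B 2,635/6,655 × $320,700 = 126,978.89.
After rounding ($100): Unit 3A $117,400; Unit 1B $28,600; Unit 4A $47,800; Unit 2B $127,000. Sum = $320,800.
Difference $320,700 − $320,800 = −$100 applied to largest allocation (Unit 2B): Unit 2B becomes $126,900.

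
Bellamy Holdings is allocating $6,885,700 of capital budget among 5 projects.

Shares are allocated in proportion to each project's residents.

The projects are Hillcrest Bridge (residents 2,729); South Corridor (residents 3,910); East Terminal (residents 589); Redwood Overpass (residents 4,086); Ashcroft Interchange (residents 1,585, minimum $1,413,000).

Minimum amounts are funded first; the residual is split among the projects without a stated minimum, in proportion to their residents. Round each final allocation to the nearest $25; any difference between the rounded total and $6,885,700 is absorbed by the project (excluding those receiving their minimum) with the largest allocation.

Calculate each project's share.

Fund the minimums — Ashcroft Interchange $1,413,000. Remaining pool $5,472,700.
Remaining pool split over remaining residents 11,314: Hillcrest Bridge 1,320,045.81 → $1,320,050; South Corridor 1,891,307.85 → $1,891,300; East Terminal 284,905.45 → $284,900; Redwood Overpass 1,976,440.89 → $1,976,450.

Hillcrest Bridge: $1,320,050 · South Corridor: $1,891,300 · East Terminal: $284,900 · Redwood Overpass: $1,976,450 · Ashcroft Interchange: $1,413,000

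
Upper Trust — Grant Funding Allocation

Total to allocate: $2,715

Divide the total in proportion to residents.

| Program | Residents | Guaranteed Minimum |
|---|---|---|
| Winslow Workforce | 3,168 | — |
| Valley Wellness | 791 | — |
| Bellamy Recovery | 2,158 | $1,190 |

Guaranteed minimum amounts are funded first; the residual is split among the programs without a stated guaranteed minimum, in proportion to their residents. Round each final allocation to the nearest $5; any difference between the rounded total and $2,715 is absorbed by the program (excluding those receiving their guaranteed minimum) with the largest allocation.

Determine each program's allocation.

Winslow Workforce: $1,220 | Valley Wellness: $305 | Bellamy Recovery: $1,190

Guaranteed amounts: Bellamy Recovery $1,190. Balance $1,525.
Balance split over remaining residents 3,959: Winslow Workforce 1,220.31 → $1,220; Valley Wellness 304.69 → $305.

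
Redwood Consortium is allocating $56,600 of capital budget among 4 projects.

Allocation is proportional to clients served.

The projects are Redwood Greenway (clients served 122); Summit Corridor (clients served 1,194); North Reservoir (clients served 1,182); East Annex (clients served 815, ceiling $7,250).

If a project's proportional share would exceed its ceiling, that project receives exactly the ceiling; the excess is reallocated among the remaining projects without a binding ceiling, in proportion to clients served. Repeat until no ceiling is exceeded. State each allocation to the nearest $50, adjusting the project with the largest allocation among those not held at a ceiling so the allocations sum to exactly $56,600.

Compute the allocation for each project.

Redwood Greenway: $2,400; Summit Corridor: $23,600; North Reservoir: $23,350; East Annex: $7,250

Combined clients served = 3,313.
Proportional shares (ignoring caps): Redwood Greenway 2,084.27; Summit Corridor 20,398.55; North Reservoir 20,193.54; East Annex 13,923.63.
Cap binds for East Annex ($7,250); residual $49,350 reallocated over remaining clients served 2,498.
Remaining shares: Redwood Greenway 2,410.21 → $2,400; Summit Corridor 23,588.43 → $23,600; North Reservoir 23,351.36 → $23,350.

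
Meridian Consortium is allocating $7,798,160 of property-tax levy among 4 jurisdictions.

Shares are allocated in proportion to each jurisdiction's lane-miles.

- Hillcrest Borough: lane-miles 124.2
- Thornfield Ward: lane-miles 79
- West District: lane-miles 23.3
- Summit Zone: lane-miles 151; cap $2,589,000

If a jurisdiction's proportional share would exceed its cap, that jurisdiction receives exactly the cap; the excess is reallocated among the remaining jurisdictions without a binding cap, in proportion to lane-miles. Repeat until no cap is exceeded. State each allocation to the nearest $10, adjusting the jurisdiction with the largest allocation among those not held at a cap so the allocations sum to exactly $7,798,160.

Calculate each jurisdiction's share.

Hillcrest Borough: $2,856,410 | Thornfield Ward: $1,816,880 | West District: $535,870 | Summit Zone: $2,589,000

Total lane-miles = 377.5.
Proportional shares (ignoring caps): Hillcrest Borough 2,565,646.28; Thornfield Ward 1,631,932.82; West District 481,316.90; Summit Zone 3,119,264.00.
Capped: Summit Zone ($2,589,000); remaining pool $5,209,160 reallocated over remaining lane-miles 226.5.
Remaining shares: Hillcrest Borough 2,856,413.56 → $2,856,410; Thornfield Ward 1,816,881.41 → $1,816,880; West District 535,865.02 → $535,870.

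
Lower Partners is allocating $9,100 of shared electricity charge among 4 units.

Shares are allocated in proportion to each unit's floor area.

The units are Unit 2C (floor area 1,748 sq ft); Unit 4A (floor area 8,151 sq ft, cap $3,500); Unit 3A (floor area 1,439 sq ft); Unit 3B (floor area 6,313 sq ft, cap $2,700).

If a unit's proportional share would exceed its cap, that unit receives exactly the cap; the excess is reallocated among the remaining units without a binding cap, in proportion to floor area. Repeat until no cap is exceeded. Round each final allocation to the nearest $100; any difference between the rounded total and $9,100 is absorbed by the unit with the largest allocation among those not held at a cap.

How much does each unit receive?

Unit 2C: $1,600 | Unit 4A: $3,500 | Unit 3A: $1,300 | Unit 3B: $2,700

Floor area total: 17,651.
Unconstrained shares: Unit 2C 901.18; Unit 4A 4,202.26; Unit 3A 741.88; Unit 3B 3,254.68.
Cap binds for Unit 4A ($3,500), Unit 3B ($2,700); remaining pool $2,900 reallocated over remaining floor area 3,187.
Shares after redistribution: Unit 2C 1,590.59 → $1,600; Unit 3A 1,309.41 → $1,300.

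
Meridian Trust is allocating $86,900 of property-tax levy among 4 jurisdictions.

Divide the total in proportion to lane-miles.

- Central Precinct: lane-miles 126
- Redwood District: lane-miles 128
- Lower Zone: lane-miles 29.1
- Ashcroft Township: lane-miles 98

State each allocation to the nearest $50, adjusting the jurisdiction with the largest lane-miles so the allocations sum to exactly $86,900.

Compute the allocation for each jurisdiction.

Total lane-miles = 381.1.
Proportional shares: Central Precinct 126/381.1 × $86,900 = 28,731.04; Redwood District 128/381.1 × $86,900 = 29,187.09; Lower Zone 29.1/381.1 × $86,900 = 6,635.50; Ashcroft Township 98/381.1 × $86,900 = 22,346.37.
Rounded to nearest $50: Central Precinct $28,750; Redwood District $29,200; Lower Zone $6,650; Ashcroft Township $22,350. Sum = $86,950.
Difference $86,900 − $86,950 = −$50 applied to largest lane-miles (Redwood District): Redwood District becomes $29,150.

Central Precinct: $28,750 · Redwood District: $29,150 · Lower Zone: $6,650 · Ashcroft Township: $22,350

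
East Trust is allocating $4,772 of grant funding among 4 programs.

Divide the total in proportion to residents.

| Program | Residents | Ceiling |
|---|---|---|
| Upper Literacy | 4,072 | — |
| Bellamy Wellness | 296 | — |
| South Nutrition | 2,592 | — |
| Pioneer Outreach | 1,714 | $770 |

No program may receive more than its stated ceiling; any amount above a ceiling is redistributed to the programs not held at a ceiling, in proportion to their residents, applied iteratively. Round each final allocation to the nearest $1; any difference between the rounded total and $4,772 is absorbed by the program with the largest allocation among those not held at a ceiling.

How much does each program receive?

Total residents = 8,674.
Proportional shares (ignoring caps): Upper Literacy 2,240.21; Bellamy Wellness 162.84; South Nutrition 1,425.99; Pioneer Outreach 942.96.
Capped: Pioneer Outreach ($770); remaining pool $4,002 reallocated over remaining residents 6,960.
Redistributed shares: Upper Literacy 2,341.40 → $2,341; Bellamy Wellness 170.20 → $170; South Nutrition 1,490.40 → $1,490.
Rounding difference +$1 applied to Upper Literacy → $2,342.

Upper Literacy: $2,342 | Bellamy Wellness: $170 | South Nutrition: $1,490 | Pioneer Outreach: $770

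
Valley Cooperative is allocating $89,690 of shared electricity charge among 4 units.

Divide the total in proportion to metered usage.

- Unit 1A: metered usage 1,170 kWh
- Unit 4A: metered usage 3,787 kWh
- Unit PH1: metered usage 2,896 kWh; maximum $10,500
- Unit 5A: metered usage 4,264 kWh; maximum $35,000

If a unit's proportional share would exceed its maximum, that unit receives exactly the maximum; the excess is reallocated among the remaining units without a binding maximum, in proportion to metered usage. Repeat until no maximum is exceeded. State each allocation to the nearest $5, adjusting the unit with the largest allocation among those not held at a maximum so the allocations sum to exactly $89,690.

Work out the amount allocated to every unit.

Unit 1A: $10,430 | Unit 4A: $33,760 | Unit PH1: $10,500 | Unit 5A: $35,000

Sum of metered usage: 12,117.
Proportional shares (ignoring caps): Unit 1A 8,660.34; Unit 4A 28,031.36; Unit PH1 21,436.18; Unit 5A 31,562.12.
Held at cap: Unit PH1 ($10,500); remaining pool $79,190 reallocated over remaining metered usage 9,221.
Held at cap: Unit 5A ($35,000); remaining pool $44,190 reallocated over remaining metered usage 4,957.
Redistributed shares: Unit 1A 10,430.16 → $10,430; Unit 4A 33,759.84 → $33,760.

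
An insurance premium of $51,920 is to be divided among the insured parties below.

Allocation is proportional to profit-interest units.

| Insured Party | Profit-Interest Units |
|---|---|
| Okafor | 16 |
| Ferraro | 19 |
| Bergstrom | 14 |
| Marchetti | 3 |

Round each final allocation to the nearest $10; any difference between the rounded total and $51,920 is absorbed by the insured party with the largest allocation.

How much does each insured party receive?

Okafor: $15,980 · Ferraro: $18,960 · Bergstrom: $13,980 · Marchetti: $3,000

Profit-interest units total: 52.
Unrounded shares: Okafor 16/52 × $51,920 = 15,975.38; Ferraro 19/52 × $51,920 = 18,970.77; Bergstrom 14/52 × $51,920 = 13,978.46; Marchetti 3/52 × $51,920 = 2,995.38.
At nearest $10: Okafor $15,980; Ferraro $18,970; Bergstrom $13,980; Marchetti $3,000. Sum = $51,930.
Difference $51,920 − $51,930 = −$10 applied to largest allocation (Ferraro): Ferraro becomes $18,960.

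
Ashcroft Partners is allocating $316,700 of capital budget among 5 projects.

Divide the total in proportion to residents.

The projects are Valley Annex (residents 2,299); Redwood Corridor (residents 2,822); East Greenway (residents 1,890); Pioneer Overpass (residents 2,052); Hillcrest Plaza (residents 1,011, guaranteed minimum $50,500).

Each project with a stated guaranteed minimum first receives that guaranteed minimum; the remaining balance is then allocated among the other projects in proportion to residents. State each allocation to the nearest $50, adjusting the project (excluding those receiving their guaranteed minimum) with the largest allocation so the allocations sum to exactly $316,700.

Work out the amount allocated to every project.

Valley Annex: $67,550 | Redwood Corridor: $82,900 | East Greenway: $55,500 | Pioneer Overpass: $60,250 | Hillcrest Plaza: $50,500

Guaranteed amounts: Hillcrest Plaza $50,500. Remaining pool $266,200.
Remaining pool split over remaining residents 9,063: Valley Annex 67,526.62 → $67,550; Redwood Corridor 82,888.27 → $82,900; East Greenway 55,513.41 → $55,500; Pioneer Overpass 60,271.70 → $60,250.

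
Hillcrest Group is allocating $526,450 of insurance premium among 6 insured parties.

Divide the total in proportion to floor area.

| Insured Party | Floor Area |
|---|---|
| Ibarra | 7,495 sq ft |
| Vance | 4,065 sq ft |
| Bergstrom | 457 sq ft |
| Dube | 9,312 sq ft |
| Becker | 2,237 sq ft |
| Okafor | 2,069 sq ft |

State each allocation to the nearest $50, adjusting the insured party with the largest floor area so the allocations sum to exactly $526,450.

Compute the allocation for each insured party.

Ibarra: $153,900; Vance: $83,500; Bergstrom: $9,400; Dube: $191,200; Becker: $45,950; Okafor: $42,500

Sum of floor area: 25,635.
Unrounded shares: Ibarra 7,495/25,635 × $526,450 = 153,920.14; Vance 4,065/25,635 × $526,450 = 83,480.37; Bergstrom 457/25,635 × $526,450 = 9,385.12; Dube 9,312/25,635 × $526,450 = 191,234.73; Becker 2,237/25,635 × $526,450 = 45,939.87; Okafor 2,069/25,635 × $526,450 = 42,489.76.
After rounding ($50): Ibarra $153,900; Vance $83,500; Bergstrom $9,400; Dube $191,250; Becker $45,950; Okafor $42,500. Sum = $526,500.
Difference $526,450 − $526,500 = −$50 applied to largest floor area (Dube): Dube becomes $191,200.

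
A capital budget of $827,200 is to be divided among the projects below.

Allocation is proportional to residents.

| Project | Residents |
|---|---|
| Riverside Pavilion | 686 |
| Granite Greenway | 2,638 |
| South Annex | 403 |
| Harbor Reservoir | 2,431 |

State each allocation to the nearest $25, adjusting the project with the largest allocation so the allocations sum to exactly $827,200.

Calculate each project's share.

Riverside Pavilion: $92,150; Granite Greenway: $354,375; South Annex: $54,125; Harbor Reservoir: $326,550

Combined residents = 6,158.
Unrounded shares: Riverside Pavilion 686/6,158 × $827,200 = 92,149.92; Granite Greenway 2,638/6,158 × $827,200 = 354,360.77; South Annex 403/6,158 × $827,200 = 54,134.72; Harbor Reservoir 2,431/6,158 × $827,200 = 326,554.60.
Rounded to nearest $25: Riverside Pavilion $92,150; Granite Greenway $354,350; South Annex $54,125; Harbor Reservoir $326,550. Sum = $827,175.
Difference $827,200 − $827,175 = +$25 applied to largest allocation (Granite Greenway): Granite Greenway becomes $354,375.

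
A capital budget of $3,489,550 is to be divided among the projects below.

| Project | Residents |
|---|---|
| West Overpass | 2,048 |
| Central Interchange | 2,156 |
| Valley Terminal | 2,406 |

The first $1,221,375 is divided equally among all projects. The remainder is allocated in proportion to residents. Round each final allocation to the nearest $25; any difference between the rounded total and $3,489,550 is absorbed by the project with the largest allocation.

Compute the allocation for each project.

First tranche $1,221,375 split equally: $407,125 each.
Remainder $2,268,175 by residents (total 6,610): West Overpass 702,756.79 → $702,750; Central Interchange 739,816.23 → $739,825; Valley Terminal 825,601.97 → $825,600.
Totals: West Overpass $407,125 + $702,750 = $1,109,875; Central Interchange $407,125 + $739,825 = $1,146,950; Valley Terminal $407,125 + $825,600 = $1,232,725.

West Overpass: $1,109,875 | Central Interchange: $1,146,950 | Valley Terminal: $1,232,725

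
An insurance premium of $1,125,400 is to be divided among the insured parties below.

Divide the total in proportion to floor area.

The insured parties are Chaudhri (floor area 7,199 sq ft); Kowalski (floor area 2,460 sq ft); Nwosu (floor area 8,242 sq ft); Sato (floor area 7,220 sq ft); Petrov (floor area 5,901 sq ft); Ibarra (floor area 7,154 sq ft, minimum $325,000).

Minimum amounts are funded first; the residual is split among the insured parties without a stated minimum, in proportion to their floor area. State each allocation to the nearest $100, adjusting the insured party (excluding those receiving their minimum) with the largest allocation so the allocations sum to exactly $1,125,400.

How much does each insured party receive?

Chaudhri: $185,700 · Kowalski: $63,500 · Nwosu: $212,600 · Sato: $186,300 · Petrov: $152,300 · Ibarra: $325,000

Minimums first: Ibarra $325,000. Remaining pool $800,400.
Remaining pool split over remaining floor area 31,022: Chaudhri 185,741.72 → $185,700; Kowalski 63,470.57 → $63,500; Nwosu 212,652.21 → $212,700; Sato 186,283.54 → $186,300; Petrov 152,251.96 → $152,300.
Rounding difference −$100 applied to Nwosu → $212,600.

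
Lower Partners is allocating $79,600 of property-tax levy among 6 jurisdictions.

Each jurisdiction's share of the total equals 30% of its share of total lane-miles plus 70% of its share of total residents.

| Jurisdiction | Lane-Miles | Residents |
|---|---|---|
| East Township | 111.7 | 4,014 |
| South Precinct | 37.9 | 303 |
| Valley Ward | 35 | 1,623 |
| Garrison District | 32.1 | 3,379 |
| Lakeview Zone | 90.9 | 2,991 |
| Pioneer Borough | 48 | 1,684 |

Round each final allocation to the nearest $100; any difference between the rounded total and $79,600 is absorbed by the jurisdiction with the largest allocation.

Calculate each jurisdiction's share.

East Township: $23,500 · South Precinct: $3,800 · Valley Ward: $8,800 · Garrison District: $15,600 · Lakeview Zone: $18,000 · Pioneer Borough: $9,900

Totals — lane-miles 355.6, residents 13,994.
Composite weights (30% lane-miles + 70% residents): East Township 0.2950; South Precinct 0.0471; Valley Ward 0.1107; Garrison District 0.1961; Lakeview Zone 0.2263; Pioneer Borough 0.1247.
Pro-rata amounts: East Township 23,483.68; South Precinct 3,751.60; Valley Ward 8,812.70; Garrison District 15,609.83; Lakeview Zone 18,013.59; Pioneer Borough 9,928.59.
After rounding ($100): East Township $23,500; South Precinct $3,800; Valley Ward $8,800; Garrison District $15,600; Lakeview Zone $18,000; Pioneer Borough $9,900. Sum = $79,600.
Rounded total matches; no reconciliation needed.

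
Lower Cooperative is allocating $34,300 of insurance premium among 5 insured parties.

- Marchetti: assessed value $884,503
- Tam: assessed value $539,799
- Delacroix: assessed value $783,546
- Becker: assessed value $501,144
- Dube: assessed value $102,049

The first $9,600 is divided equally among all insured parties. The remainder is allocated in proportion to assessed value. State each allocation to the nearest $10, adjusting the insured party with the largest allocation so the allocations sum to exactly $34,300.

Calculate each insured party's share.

Marchetti: $9,700 · Tam: $6,660 · Delacroix: $8,800 · Becker: $6,320 · Dube: $2,820

$9,600 shared equally gives $1,920 per insured party.
Remainder $24,700 by assessed value (total 2,811,041): Marchetti 7,771.93 → $7,770; Tam 4,743.10 → $4,740; Delacroix 6,884.85 → $6,880; Becker 4,403.44 → $4,400; Dube 896.68 → $900.
Rounding difference +$10 on remainder applied to Marchetti.
Totals: Marchetti $1,920 + $7,780 = $9,700; Tam $1,920 + $4,740 = $6,660; Delacroix $1,920 + $6,880 = $8,800; Becker $1,920 + $4,400 = $6,320; Dube $1,920 + $900 = $2,820.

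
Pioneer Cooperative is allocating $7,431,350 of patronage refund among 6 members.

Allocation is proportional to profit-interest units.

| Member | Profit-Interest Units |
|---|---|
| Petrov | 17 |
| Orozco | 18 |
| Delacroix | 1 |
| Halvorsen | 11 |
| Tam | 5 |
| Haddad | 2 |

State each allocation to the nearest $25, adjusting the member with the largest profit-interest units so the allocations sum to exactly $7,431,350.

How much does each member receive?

Petrov: $2,339,500; Orozco: $2,477,100; Delacroix: $137,625; Halvorsen: $1,513,800; Tam: $688,100; Haddad: $275,225

Total profit-interest units = 54.
Pro-rata amounts: Petrov 17/54 × $7,431,350 = 2,339,499.07; Orozco 18/54 × $7,431,350 = 2,477,116.67; Delacroix 1/54 × $7,431,350 = 137,617.59; Halvorsen 11/54 × $7,431,350 = 1,513,793.52; Tam 5/54 × $7,431,350 = 688,087.96; Haddad 2/54 × $7,431,350 = 275,235.19.
After rounding ($25): Petrov $2,339,500; Orozco $2,477,125; Delacroix $137,625; Halvorsen $1,513,800; Tam $688,100; Haddad $275,225. Sum = $7,431,375.
Difference $7,431,350 − $7,431,375 = −$25 applied to largest profit-interest units (Orozco): Orozco becomes $2,477,100.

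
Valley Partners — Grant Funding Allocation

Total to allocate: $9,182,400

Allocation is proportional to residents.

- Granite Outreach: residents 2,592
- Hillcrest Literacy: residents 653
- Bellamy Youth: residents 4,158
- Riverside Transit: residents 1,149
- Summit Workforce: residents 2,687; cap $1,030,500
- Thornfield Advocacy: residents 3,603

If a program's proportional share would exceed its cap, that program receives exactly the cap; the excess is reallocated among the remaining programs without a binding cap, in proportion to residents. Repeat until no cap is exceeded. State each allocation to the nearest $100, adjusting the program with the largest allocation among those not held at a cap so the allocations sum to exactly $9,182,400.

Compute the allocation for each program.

Granite Outreach: $1,738,400; Hillcrest Literacy: $437,900; Bellamy Youth: $2,788,600; Riverside Transit: $770,600; Summit Workforce: $1,030,500; Thornfield Advocacy: $2,416,400

Combined residents = 14,842.
Unconstrained shares: Granite Outreach 1,603,610.08; Hillcrest Literacy 403,995.90; Bellamy Youth 2,572,457.84; Riverside Transit 710,859.56; Summit Workforce 1,662,384.37; Thornfield Advocacy 2,229,092.25.
Cap binds for Summit Workforce ($1,030,500); residual $8,151,900 reallocated over remaining residents 12,155.
Redistributed shares: Granite Outreach 1,738,356.63 → $1,738,400; Hillcrest Literacy 437,942.47 → $437,900; Bellamy Youth 2,788,613.76 → $2,788,600; Riverside Transit 770,590.96 → $770,600; Thornfield Advocacy 2,416,396.19 → $2,416,400.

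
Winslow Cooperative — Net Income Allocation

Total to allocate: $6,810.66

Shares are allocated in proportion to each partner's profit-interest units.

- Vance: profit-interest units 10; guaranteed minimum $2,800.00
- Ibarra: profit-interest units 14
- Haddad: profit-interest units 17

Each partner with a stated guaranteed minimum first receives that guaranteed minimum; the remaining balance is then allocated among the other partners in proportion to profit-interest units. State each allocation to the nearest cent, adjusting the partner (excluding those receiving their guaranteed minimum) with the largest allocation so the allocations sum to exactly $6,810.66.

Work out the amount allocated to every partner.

Guaranteed amounts: Vance $2,800.00. Balance $4,010.66.
Balance split over remaining profit-interest units 31: Ibarra 1,811.2658 → $1,811.27; Haddad 2,199.3942 → $2,199.39.

Vance: $2,800.00 · Ibarra: $1,811.27 · Haddad: $2,199.39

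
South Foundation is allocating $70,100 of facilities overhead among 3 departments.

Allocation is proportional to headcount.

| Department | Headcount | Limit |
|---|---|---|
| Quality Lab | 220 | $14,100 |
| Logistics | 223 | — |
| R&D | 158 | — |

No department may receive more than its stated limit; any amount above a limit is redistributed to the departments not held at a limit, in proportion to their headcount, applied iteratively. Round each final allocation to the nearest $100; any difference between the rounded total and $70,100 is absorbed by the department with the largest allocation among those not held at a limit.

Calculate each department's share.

Quality Lab: $14,100; Logistics: $32,800; R&D: $23,200

Sum of headcount: 601.
Pro-rata shares before constraints: Quality Lab 25,660.57; Logistics 26,010.48; R&D 18,428.95.
Cap binds for Quality Lab ($14,100); residual $56,000 reallocated over remaining headcount 381.
Shares after redistribution: Logistics 32,776.90 → $32,800; R&D 23,223.10 → $23,200.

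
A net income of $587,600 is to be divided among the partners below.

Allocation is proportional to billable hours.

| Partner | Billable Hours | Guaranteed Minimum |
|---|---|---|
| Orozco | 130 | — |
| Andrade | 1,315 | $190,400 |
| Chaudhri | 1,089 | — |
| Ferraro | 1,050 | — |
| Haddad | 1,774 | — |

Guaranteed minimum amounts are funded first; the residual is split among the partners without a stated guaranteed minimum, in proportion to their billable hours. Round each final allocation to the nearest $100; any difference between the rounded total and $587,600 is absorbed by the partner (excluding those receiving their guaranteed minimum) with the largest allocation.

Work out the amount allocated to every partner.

Fund the minimums — Andrade $190,400. Residual $397,200.
Residual split over remaining billable hours 4,043: Orozco 12,771.70 → $12,800; Chaudhri 106,987.58 → $107,000; Ferraro 103,156.07 → $103,200; Haddad 174,284.64 → $174,300.
Rounding difference −$100 applied to Haddad → $174,200.

Orozco: $12,800 · Andrade: $190,400 · Chaudhri: $107,000 · Ferraro: $103,200 · Haddad: $174,200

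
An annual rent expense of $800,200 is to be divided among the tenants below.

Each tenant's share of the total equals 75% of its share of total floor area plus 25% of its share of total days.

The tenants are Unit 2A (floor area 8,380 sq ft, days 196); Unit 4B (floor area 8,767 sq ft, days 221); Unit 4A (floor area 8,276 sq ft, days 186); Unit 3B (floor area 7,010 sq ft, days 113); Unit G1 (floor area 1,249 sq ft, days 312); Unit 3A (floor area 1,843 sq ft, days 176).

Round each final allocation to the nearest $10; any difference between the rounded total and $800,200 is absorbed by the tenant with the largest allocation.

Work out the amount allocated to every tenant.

Floor area total 35,525; days total 1,204.
Blended shares (75% floor area + 25% days): Unit 2A 0.2176; Unit 4B 0.2310; Unit 4A 0.2133; Unit 3B 0.1715; Unit G1 0.0912; Unit 3A 0.0755.
Proportional shares: Unit 2A 174,135.79; Unit 4B 184,827.53; Unit 4A 170,717.30; Unit 3B 137,200.55; Unit G1 72,940.48; Unit 3A 60,378.35.
After rounding ($10): Unit 2A $174,140; Unit 4B $184,830; Unit 4A $170,720; Unit 3B $137,200; Unit G1 $72,940; Unit 3A $60,380. Sum = $800,210.
Difference $800,200 − $800,210 = −$10 applied to largest allocation (Unit 4B): Unit 4B becomes $184,820.

Unit 2A: $174,140 · Unit 4B: $184,820 · Unit 4A: $170,720 · Unit 3B: $137,200 · Unit G1: $72,940 · Unit 3A: $60,380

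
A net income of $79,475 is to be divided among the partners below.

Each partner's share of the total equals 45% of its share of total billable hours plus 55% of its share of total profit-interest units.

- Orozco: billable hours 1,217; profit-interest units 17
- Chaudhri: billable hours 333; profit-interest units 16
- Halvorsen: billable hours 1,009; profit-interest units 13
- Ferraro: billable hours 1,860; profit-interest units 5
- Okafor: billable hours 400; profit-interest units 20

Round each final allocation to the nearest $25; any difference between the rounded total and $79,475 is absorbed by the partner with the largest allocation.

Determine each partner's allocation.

Billable hours total 4,819; profit-interest units total 71.
Composite weights (45% billable hours + 55% profit-interest units): Orozco 0.2453; Chaudhri 0.1550; Halvorsen 0.1949; Ferraro 0.2124; Okafor 0.1923.
Proportional shares: Orozco 19,497.92; Chaudhri 12,321.75; Halvorsen 15,491.67; Ferraro 16,882.07; Okafor 15,281.59.
Rounded to nearest $25: Orozco $19,500; Chaudhri $12,325; Halvorsen $15,500; Ferraro $16,875; Okafor $15,275. Sum = $79,475.
Rounded total matches; no reconciliation needed.

Orozco: $19,500 | Chaudhri: $12,325 | Halvorsen: $15,500 | Ferraro: $16,875 | Okafor: $15,275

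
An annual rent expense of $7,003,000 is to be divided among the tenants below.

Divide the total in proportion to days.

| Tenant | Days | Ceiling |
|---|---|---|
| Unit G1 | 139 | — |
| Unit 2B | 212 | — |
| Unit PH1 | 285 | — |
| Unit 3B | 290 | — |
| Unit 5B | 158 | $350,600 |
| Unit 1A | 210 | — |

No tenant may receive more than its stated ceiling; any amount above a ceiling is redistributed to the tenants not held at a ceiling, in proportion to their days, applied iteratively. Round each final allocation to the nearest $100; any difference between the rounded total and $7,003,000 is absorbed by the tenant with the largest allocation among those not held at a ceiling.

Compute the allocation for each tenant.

Days total: 1,294.
Pro-rata shares before constraints: Unit G1 752,254.25; Unit 2B 1,147,323.03; Unit PH1 1,542,391.81; Unit 3B 1,569,451.31; Unit 5B 855,080.37; Unit 1A 1,136,499.23.
Cap binds for Unit 5B ($350,600); residual $6,652,400 reallocated over remaining days 1,136.
Shares after redistribution: Unit G1 813,982.04 → $814,000; Unit 2B 1,241,469.01 → $1,241,500; Unit PH1 1,668,955.99 → $1,669,000; Unit 3B 1,698,235.92 → $1,698,200; Unit 1A 1,229,757.04 → $1,229,800.
Rounding difference −$100 applied to Unit 3B → $1,698,100.

Unit G1: $814,000 · Unit 2B: $1,241,500 · Unit PH1: $1,669,000 · Unit 3B: $1,698,100 · Unit 5B: $350,600 · Unit 1A: $1,229,800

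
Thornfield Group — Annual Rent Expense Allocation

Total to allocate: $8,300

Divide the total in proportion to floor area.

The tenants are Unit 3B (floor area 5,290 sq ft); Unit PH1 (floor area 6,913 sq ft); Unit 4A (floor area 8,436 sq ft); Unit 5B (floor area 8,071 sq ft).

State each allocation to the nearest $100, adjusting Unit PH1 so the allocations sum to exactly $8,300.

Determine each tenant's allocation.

Unit 3B: $1,500 | Unit PH1: $2,100 | Unit 4A: $2,400 | Unit 5B: $2,300

Total floor area = 28,710.
Pro-rata amounts: Unit 3B 5,290/28,710 × $8,300 = 1,529.33; Unit PH1 6,913/28,710 × $8,300 = 1,998.53; Unit 4A 8,436/28,710 × $8,300 = 2,438.83; Unit 5B 8,071/28,710 × $8,300 = 2,333.31.
At nearest $100: Unit 3B $1,500; Unit PH1 $2,000; Unit 4A $2,400; Unit 5B $2,300. Sum = $8,200.
Difference $8,300 − $8,200 = +$100 applied to Unit PH1: Unit PH1 becomes $2,100.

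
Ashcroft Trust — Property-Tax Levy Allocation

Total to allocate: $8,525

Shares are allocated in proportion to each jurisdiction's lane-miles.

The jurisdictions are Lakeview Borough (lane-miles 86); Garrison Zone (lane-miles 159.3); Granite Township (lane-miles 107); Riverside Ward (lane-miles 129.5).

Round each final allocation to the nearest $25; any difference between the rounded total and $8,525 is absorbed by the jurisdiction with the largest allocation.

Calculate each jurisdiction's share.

Lakeview Borough: $1,525 | Garrison Zone: $2,800 | Granite Township: $1,900 | Riverside Ward: $2,300

Lane-miles total: 481.8.
Raw shares: Lakeview Borough 86/481.8 × $8,525 = 1,521.69; Garrison Zone 159.3/481.8 × $8,525 = 2,818.66; Granite Township 107/481.8 × $8,525 = 1,893.26; Riverside Ward 129.5/481.8 × $8,525 = 2,291.38.
At nearest $25: Lakeview Borough $1,525; Garrison Zone $2,825; Granite Township $1,900; Riverside Ward $2,300. Sum = $8,550.
Difference $8,525 − $8,550 = −$25 applied to largest allocation (Garrison Zone): Garrison Zone becomes $2,800.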